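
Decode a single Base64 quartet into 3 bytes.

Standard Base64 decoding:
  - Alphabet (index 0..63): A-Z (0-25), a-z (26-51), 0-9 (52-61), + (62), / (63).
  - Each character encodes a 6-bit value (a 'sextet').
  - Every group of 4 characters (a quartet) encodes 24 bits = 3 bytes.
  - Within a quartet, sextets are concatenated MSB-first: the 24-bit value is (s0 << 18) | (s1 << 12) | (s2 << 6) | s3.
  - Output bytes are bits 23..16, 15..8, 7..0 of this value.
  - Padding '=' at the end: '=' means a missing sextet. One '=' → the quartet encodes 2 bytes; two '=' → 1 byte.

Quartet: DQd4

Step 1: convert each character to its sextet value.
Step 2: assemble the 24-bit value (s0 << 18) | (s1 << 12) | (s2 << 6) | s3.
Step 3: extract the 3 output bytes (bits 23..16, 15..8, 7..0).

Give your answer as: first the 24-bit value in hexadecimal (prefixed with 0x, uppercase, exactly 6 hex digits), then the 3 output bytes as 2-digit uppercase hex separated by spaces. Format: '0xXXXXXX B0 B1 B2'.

Sextets: D=3, Q=16, d=29, 4=56
24-bit: (3<<18) | (16<<12) | (29<<6) | 56
      = 0x0C0000 | 0x010000 | 0x000740 | 0x000038
      = 0x0D0778
Bytes: (v>>16)&0xFF=0D, (v>>8)&0xFF=07, v&0xFF=78

Answer: 0x0D0778 0D 07 78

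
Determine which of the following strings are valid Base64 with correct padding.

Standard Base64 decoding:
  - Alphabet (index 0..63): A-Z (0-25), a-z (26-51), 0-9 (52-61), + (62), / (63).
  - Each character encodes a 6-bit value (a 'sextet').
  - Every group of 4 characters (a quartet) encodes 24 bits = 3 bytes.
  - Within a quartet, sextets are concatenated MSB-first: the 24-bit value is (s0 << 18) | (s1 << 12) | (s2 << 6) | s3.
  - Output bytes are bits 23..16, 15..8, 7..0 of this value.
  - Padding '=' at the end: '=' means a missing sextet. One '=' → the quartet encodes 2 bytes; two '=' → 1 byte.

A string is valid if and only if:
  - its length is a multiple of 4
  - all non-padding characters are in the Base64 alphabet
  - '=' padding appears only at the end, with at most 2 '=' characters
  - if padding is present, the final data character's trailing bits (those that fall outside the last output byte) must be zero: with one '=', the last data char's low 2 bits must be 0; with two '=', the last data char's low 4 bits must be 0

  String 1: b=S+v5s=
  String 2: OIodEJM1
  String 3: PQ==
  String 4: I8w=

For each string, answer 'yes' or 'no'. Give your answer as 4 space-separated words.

Answer: no yes yes yes

Derivation:
String 1: 'b=S+v5s=' → invalid (bad char(s): ['=']; '=' in middle)
String 2: 'OIodEJM1' → valid
String 3: 'PQ==' → valid
String 4: 'I8w=' → valid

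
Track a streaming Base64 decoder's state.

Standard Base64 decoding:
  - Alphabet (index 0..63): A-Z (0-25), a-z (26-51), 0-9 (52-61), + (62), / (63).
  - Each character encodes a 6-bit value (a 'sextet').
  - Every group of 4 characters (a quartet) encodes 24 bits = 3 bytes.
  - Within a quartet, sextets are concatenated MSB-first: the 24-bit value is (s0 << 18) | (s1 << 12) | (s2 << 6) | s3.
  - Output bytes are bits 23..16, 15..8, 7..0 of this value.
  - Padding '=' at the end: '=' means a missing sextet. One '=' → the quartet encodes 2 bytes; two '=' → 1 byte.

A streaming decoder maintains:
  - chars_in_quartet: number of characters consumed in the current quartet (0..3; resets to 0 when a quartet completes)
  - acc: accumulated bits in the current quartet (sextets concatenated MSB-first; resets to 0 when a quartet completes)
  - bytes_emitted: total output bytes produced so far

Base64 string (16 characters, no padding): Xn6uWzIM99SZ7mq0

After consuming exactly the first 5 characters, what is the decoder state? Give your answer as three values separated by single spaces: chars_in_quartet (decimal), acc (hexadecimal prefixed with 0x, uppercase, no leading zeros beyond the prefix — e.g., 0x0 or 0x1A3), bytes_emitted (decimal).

Answer: 1 0x16 3

Derivation:
After char 0 ('X'=23): chars_in_quartet=1 acc=0x17 bytes_emitted=0
After char 1 ('n'=39): chars_in_quartet=2 acc=0x5E7 bytes_emitted=0
After char 2 ('6'=58): chars_in_quartet=3 acc=0x179FA bytes_emitted=0
After char 3 ('u'=46): chars_in_quartet=4 acc=0x5E7EAE -> emit 5E 7E AE, reset; bytes_emitted=3
After char 4 ('W'=22): chars_in_quartet=1 acc=0x16 bytes_emitted=3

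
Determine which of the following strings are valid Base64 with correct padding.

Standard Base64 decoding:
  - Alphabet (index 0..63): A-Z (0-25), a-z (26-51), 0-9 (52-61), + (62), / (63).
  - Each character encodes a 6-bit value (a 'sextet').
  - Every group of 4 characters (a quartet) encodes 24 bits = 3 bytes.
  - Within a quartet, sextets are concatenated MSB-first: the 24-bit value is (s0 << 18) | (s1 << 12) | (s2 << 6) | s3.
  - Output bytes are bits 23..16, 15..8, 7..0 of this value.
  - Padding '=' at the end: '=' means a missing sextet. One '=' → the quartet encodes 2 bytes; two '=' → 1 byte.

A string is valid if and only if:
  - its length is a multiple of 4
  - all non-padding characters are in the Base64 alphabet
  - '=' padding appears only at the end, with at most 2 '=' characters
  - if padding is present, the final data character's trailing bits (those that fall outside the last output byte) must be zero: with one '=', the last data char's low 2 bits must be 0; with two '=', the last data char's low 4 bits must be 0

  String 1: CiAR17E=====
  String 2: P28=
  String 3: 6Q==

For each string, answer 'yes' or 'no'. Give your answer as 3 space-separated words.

String 1: 'CiAR17E=====' → invalid (5 pad chars (max 2))
String 2: 'P28=' → valid
String 3: '6Q==' → valid

Answer: no yes yes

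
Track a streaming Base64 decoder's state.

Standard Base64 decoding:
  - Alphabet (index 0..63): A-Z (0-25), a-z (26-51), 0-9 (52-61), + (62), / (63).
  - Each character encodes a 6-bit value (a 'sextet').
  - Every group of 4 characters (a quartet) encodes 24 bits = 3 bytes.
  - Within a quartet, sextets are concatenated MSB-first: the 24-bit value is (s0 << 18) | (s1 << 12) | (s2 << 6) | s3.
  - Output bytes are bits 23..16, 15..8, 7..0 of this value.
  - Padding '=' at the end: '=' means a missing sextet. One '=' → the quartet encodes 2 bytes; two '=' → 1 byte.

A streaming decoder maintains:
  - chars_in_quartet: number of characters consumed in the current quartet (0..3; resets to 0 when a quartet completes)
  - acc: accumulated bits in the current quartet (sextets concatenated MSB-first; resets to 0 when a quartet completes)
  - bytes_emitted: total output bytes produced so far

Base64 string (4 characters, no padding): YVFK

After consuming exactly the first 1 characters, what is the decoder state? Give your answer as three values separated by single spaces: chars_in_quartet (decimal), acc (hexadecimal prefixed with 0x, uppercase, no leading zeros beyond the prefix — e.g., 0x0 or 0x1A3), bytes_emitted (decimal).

Answer: 1 0x18 0

Derivation:
After char 0 ('Y'=24): chars_in_quartet=1 acc=0x18 bytes_emitted=0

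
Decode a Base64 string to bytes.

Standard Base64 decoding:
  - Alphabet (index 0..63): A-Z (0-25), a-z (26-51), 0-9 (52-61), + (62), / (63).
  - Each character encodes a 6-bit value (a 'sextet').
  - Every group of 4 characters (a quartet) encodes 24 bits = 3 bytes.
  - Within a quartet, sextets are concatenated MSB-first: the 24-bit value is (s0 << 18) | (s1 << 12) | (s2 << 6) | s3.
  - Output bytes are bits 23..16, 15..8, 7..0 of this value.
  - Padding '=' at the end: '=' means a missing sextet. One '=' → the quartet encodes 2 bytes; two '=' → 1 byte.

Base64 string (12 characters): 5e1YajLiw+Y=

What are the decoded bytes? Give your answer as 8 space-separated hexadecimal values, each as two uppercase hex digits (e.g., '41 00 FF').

After char 0 ('5'=57): chars_in_quartet=1 acc=0x39 bytes_emitted=0
After char 1 ('e'=30): chars_in_quartet=2 acc=0xE5E bytes_emitted=0
After char 2 ('1'=53): chars_in_quartet=3 acc=0x397B5 bytes_emitted=0
After char 3 ('Y'=24): chars_in_quartet=4 acc=0xE5ED58 -> emit E5 ED 58, reset; bytes_emitted=3
After char 4 ('a'=26): chars_in_quartet=1 acc=0x1A bytes_emitted=3
After char 5 ('j'=35): chars_in_quartet=2 acc=0x6A3 bytes_emitted=3
After char 6 ('L'=11): chars_in_quartet=3 acc=0x1A8CB bytes_emitted=3
After char 7 ('i'=34): chars_in_quartet=4 acc=0x6A32E2 -> emit 6A 32 E2, reset; bytes_emitted=6
After char 8 ('w'=48): chars_in_quartet=1 acc=0x30 bytes_emitted=6
After char 9 ('+'=62): chars_in_quartet=2 acc=0xC3E bytes_emitted=6
After char 10 ('Y'=24): chars_in_quartet=3 acc=0x30F98 bytes_emitted=6
Padding '=': partial quartet acc=0x30F98 -> emit C3 E6; bytes_emitted=8

Answer: E5 ED 58 6A 32 E2 C3 E6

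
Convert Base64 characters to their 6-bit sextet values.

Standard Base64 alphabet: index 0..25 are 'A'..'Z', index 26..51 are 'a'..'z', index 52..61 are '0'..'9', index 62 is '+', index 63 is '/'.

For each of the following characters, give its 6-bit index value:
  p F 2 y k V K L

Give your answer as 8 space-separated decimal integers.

'p': a..z range, 26 + ord('p') − ord('a') = 41
'F': A..Z range, ord('F') − ord('A') = 5
'2': 0..9 range, 52 + ord('2') − ord('0') = 54
'y': a..z range, 26 + ord('y') − ord('a') = 50
'k': a..z range, 26 + ord('k') − ord('a') = 36
'V': A..Z range, ord('V') − ord('A') = 21
'K': A..Z range, ord('K') − ord('A') = 10
'L': A..Z range, ord('L') − ord('A') = 11

Answer: 41 5 54 50 36 21 10 11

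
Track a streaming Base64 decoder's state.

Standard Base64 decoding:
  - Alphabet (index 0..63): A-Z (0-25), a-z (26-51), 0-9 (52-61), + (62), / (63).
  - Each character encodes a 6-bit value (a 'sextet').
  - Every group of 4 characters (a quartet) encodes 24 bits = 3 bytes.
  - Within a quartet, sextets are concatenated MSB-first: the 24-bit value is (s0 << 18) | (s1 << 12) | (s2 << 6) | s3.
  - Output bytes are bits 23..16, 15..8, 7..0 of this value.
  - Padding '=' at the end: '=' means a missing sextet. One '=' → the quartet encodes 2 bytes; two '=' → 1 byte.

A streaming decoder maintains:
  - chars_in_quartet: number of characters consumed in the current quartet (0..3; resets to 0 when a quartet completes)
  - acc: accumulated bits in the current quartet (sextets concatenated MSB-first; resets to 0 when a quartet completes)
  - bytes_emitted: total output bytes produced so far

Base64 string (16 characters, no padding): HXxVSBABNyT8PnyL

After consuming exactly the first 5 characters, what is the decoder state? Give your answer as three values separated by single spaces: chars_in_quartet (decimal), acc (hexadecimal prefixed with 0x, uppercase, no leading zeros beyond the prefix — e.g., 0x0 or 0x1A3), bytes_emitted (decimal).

Answer: 1 0x12 3

Derivation:
After char 0 ('H'=7): chars_in_quartet=1 acc=0x7 bytes_emitted=0
After char 1 ('X'=23): chars_in_quartet=2 acc=0x1D7 bytes_emitted=0
After char 2 ('x'=49): chars_in_quartet=3 acc=0x75F1 bytes_emitted=0
After char 3 ('V'=21): chars_in_quartet=4 acc=0x1D7C55 -> emit 1D 7C 55, reset; bytes_emitted=3
After char 4 ('S'=18): chars_in_quartet=1 acc=0x12 bytes_emitted=3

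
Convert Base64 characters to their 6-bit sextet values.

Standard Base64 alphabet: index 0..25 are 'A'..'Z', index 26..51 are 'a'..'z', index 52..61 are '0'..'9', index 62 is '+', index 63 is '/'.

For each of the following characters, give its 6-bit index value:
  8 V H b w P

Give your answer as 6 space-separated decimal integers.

'8': 0..9 range, 52 + ord('8') − ord('0') = 60
'V': A..Z range, ord('V') − ord('A') = 21
'H': A..Z range, ord('H') − ord('A') = 7
'b': a..z range, 26 + ord('b') − ord('a') = 27
'w': a..z range, 26 + ord('w') − ord('a') = 48
'P': A..Z range, ord('P') − ord('A') = 15

Answer: 60 21 7 27 48 15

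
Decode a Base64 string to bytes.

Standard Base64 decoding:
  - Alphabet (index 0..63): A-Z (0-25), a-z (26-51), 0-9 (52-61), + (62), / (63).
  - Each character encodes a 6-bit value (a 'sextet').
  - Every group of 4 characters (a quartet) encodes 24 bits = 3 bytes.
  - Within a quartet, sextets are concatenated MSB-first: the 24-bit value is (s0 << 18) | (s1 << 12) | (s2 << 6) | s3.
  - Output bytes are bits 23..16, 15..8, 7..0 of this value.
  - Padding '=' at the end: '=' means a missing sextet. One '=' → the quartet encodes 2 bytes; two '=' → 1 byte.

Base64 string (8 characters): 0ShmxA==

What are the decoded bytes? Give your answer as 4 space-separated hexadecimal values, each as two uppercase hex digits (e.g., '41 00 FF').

Answer: D1 28 66 C4

Derivation:
After char 0 ('0'=52): chars_in_quartet=1 acc=0x34 bytes_emitted=0
After char 1 ('S'=18): chars_in_quartet=2 acc=0xD12 bytes_emitted=0
After char 2 ('h'=33): chars_in_quartet=3 acc=0x344A1 bytes_emitted=0
After char 3 ('m'=38): chars_in_quartet=4 acc=0xD12866 -> emit D1 28 66, reset; bytes_emitted=3
After char 4 ('x'=49): chars_in_quartet=1 acc=0x31 bytes_emitted=3
After char 5 ('A'=0): chars_in_quartet=2 acc=0xC40 bytes_emitted=3
Padding '==': partial quartet acc=0xC40 -> emit C4; bytes_emitted=4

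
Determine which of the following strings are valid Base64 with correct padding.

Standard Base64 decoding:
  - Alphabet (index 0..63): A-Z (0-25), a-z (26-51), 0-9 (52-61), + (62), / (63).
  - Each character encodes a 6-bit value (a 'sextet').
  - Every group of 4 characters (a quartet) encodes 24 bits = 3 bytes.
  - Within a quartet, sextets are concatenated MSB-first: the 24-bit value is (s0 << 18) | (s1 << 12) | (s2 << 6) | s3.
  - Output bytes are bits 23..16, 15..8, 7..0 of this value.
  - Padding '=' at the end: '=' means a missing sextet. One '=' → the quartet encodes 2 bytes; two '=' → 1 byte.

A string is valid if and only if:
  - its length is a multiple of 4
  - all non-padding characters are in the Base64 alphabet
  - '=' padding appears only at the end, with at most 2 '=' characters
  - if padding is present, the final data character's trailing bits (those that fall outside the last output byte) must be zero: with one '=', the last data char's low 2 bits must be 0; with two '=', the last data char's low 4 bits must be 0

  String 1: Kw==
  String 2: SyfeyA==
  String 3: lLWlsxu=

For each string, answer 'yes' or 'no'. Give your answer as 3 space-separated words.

String 1: 'Kw==' → valid
String 2: 'SyfeyA==' → valid
String 3: 'lLWlsxu=' → invalid (bad trailing bits)

Answer: yes yes no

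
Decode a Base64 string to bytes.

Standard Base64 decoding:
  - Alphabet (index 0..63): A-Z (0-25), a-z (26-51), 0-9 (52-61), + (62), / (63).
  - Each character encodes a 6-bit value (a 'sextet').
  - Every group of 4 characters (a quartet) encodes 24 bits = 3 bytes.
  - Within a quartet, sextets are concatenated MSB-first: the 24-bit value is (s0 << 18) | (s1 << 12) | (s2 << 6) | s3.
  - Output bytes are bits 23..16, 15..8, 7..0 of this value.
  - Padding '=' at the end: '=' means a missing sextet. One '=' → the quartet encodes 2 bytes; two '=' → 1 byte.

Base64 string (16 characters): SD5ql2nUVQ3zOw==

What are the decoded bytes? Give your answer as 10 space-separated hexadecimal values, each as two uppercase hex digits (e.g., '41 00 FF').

Answer: 48 3E 6A 97 69 D4 55 0D F3 3B

Derivation:
After char 0 ('S'=18): chars_in_quartet=1 acc=0x12 bytes_emitted=0
After char 1 ('D'=3): chars_in_quartet=2 acc=0x483 bytes_emitted=0
After char 2 ('5'=57): chars_in_quartet=3 acc=0x120F9 bytes_emitted=0
After char 3 ('q'=42): chars_in_quartet=4 acc=0x483E6A -> emit 48 3E 6A, reset; bytes_emitted=3
After char 4 ('l'=37): chars_in_quartet=1 acc=0x25 bytes_emitted=3
After char 5 ('2'=54): chars_in_quartet=2 acc=0x976 bytes_emitted=3
After char 6 ('n'=39): chars_in_quartet=3 acc=0x25DA7 bytes_emitted=3
After char 7 ('U'=20): chars_in_quartet=4 acc=0x9769D4 -> emit 97 69 D4, reset; bytes_emitted=6
After char 8 ('V'=21): chars_in_quartet=1 acc=0x15 bytes_emitted=6
After char 9 ('Q'=16): chars_in_quartet=2 acc=0x550 bytes_emitted=6
After char 10 ('3'=55): chars_in_quartet=3 acc=0x15437 bytes_emitted=6
After char 11 ('z'=51): chars_in_quartet=4 acc=0x550DF3 -> emit 55 0D F3, reset; bytes_emitted=9
After char 12 ('O'=14): chars_in_quartet=1 acc=0xE bytes_emitted=9
After char 13 ('w'=48): chars_in_quartet=2 acc=0x3B0 bytes_emitted=9
Padding '==': partial quartet acc=0x3B0 -> emit 3B; bytes_emitted=10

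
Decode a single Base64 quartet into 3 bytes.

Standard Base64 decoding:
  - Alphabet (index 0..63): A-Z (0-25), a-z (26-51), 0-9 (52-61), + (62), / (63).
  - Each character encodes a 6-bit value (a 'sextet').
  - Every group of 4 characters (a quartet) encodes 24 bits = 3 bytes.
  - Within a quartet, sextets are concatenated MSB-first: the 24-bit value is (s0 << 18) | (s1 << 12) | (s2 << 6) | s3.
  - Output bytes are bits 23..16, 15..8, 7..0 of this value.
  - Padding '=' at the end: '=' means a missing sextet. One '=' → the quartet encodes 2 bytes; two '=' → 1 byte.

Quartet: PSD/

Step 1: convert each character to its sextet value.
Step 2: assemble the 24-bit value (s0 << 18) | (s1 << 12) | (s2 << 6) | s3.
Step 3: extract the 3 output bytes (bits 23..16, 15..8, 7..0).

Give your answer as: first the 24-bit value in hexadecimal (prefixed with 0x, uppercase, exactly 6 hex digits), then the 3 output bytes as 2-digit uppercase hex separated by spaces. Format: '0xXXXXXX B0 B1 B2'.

Sextets: P=15, S=18, D=3, /=63
24-bit: (15<<18) | (18<<12) | (3<<6) | 63
      = 0x3C0000 | 0x012000 | 0x0000C0 | 0x00003F
      = 0x3D20FF
Bytes: (v>>16)&0xFF=3D, (v>>8)&0xFF=20, v&0xFF=FF

Answer: 0x3D20FF 3D 20 FF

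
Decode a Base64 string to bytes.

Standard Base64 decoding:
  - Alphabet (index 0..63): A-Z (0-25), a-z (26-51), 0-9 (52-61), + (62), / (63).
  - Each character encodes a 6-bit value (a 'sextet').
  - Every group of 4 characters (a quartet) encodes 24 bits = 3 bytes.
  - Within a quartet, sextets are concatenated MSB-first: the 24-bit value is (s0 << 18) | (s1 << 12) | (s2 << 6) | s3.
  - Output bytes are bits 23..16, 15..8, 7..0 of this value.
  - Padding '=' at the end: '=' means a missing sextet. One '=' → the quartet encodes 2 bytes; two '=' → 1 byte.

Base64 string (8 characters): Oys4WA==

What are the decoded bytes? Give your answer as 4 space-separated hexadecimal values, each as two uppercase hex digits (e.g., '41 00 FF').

Answer: 3B 2B 38 58

Derivation:
After char 0 ('O'=14): chars_in_quartet=1 acc=0xE bytes_emitted=0
After char 1 ('y'=50): chars_in_quartet=2 acc=0x3B2 bytes_emitted=0
After char 2 ('s'=44): chars_in_quartet=3 acc=0xECAC bytes_emitted=0
After char 3 ('4'=56): chars_in_quartet=4 acc=0x3B2B38 -> emit 3B 2B 38, reset; bytes_emitted=3
After char 4 ('W'=22): chars_in_quartet=1 acc=0x16 bytes_emitted=3
After char 5 ('A'=0): chars_in_quartet=2 acc=0x580 bytes_emitted=3
Padding '==': partial quartet acc=0x580 -> emit 58; bytes_emitted=4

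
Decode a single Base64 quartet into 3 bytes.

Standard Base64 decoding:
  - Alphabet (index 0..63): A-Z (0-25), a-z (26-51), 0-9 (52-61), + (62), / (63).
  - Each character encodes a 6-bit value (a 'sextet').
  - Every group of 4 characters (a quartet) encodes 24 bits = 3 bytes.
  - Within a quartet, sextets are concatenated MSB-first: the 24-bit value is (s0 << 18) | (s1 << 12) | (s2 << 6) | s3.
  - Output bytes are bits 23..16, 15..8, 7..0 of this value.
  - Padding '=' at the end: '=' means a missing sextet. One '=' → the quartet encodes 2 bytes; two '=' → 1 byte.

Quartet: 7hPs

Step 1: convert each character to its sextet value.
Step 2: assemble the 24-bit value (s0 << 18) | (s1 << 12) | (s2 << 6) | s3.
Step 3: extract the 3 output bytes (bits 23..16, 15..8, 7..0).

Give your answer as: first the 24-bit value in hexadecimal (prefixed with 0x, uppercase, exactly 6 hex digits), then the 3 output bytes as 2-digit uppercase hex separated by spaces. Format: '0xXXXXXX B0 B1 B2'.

Answer: 0xEE13EC EE 13 EC

Derivation:
Sextets: 7=59, h=33, P=15, s=44
24-bit: (59<<18) | (33<<12) | (15<<6) | 44
      = 0xEC0000 | 0x021000 | 0x0003C0 | 0x00002C
      = 0xEE13EC
Bytes: (v>>16)&0xFF=EE, (v>>8)&0xFF=13, v&0xFF=EC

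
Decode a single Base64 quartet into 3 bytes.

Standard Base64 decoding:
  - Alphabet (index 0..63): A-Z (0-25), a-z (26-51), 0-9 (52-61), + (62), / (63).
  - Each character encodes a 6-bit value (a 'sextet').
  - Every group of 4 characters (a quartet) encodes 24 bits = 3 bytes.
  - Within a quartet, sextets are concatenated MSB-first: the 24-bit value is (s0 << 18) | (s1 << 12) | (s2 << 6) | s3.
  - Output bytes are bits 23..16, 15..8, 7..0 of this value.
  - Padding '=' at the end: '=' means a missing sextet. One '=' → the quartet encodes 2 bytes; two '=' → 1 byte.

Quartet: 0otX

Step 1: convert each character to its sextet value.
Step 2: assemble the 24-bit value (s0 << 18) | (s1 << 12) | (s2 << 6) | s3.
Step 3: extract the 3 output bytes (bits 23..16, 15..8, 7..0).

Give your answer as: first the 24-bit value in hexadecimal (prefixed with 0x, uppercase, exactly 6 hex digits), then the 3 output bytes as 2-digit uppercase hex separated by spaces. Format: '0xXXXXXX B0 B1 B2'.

Sextets: 0=52, o=40, t=45, X=23
24-bit: (52<<18) | (40<<12) | (45<<6) | 23
      = 0xD00000 | 0x028000 | 0x000B40 | 0x000017
      = 0xD28B57
Bytes: (v>>16)&0xFF=D2, (v>>8)&0xFF=8B, v&0xFF=57

Answer: 0xD28B57 D2 8B 57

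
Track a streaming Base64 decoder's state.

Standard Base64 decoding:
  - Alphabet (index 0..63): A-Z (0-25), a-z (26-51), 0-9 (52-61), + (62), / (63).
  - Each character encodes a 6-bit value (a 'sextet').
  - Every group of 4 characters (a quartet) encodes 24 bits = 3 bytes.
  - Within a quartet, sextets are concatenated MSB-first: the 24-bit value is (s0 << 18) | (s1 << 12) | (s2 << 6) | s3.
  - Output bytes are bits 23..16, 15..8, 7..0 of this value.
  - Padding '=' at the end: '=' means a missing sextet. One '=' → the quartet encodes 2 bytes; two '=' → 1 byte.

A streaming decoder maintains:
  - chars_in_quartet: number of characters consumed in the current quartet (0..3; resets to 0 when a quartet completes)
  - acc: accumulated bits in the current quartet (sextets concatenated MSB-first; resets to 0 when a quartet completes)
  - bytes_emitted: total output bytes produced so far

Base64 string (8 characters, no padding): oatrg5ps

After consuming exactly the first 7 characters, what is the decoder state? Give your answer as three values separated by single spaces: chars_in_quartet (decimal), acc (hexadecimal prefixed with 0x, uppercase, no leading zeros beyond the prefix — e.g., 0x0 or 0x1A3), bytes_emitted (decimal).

After char 0 ('o'=40): chars_in_quartet=1 acc=0x28 bytes_emitted=0
After char 1 ('a'=26): chars_in_quartet=2 acc=0xA1A bytes_emitted=0
After char 2 ('t'=45): chars_in_quartet=3 acc=0x286AD bytes_emitted=0
After char 3 ('r'=43): chars_in_quartet=4 acc=0xA1AB6B -> emit A1 AB 6B, reset; bytes_emitted=3
After char 4 ('g'=32): chars_in_quartet=1 acc=0x20 bytes_emitted=3
After char 5 ('5'=57): chars_in_quartet=2 acc=0x839 bytes_emitted=3
After char 6 ('p'=41): chars_in_quartet=3 acc=0x20E69 bytes_emitted=3

Answer: 3 0x20E69 3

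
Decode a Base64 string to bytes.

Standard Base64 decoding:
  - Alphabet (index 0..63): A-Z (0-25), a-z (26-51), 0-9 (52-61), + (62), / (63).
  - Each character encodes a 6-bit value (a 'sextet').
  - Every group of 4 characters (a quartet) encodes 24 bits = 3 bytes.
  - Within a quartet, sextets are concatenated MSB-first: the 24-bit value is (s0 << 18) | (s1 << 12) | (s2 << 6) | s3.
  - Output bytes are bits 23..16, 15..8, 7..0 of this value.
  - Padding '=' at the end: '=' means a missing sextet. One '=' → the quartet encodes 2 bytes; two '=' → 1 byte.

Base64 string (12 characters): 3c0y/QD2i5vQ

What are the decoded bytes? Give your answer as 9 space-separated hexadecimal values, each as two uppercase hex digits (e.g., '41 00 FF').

After char 0 ('3'=55): chars_in_quartet=1 acc=0x37 bytes_emitted=0
After char 1 ('c'=28): chars_in_quartet=2 acc=0xDDC bytes_emitted=0
After char 2 ('0'=52): chars_in_quartet=3 acc=0x37734 bytes_emitted=0
After char 3 ('y'=50): chars_in_quartet=4 acc=0xDDCD32 -> emit DD CD 32, reset; bytes_emitted=3
After char 4 ('/'=63): chars_in_quartet=1 acc=0x3F bytes_emitted=3
After char 5 ('Q'=16): chars_in_quartet=2 acc=0xFD0 bytes_emitted=3
After char 6 ('D'=3): chars_in_quartet=3 acc=0x3F403 bytes_emitted=3
After char 7 ('2'=54): chars_in_quartet=4 acc=0xFD00F6 -> emit FD 00 F6, reset; bytes_emitted=6
After char 8 ('i'=34): chars_in_quartet=1 acc=0x22 bytes_emitted=6
After char 9 ('5'=57): chars_in_quartet=2 acc=0x8B9 bytes_emitted=6
After char 10 ('v'=47): chars_in_quartet=3 acc=0x22E6F bytes_emitted=6
After char 11 ('Q'=16): chars_in_quartet=4 acc=0x8B9BD0 -> emit 8B 9B D0, reset; bytes_emitted=9

Answer: DD CD 32 FD 00 F6 8B 9B D0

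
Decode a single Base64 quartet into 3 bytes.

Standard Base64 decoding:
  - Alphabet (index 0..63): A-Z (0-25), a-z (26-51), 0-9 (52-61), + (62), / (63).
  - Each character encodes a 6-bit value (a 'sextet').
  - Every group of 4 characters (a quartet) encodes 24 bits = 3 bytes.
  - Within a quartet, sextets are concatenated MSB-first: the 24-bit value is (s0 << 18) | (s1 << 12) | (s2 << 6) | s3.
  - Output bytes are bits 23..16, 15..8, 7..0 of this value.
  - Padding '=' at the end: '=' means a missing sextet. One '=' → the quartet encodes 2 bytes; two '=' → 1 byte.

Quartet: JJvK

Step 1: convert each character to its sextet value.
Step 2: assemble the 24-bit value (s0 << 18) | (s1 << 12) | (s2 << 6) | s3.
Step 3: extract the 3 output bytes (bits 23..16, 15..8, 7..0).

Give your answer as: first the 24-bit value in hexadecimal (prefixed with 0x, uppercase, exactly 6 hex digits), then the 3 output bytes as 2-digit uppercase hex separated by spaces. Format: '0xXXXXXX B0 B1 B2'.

Answer: 0x249BCA 24 9B CA

Derivation:
Sextets: J=9, J=9, v=47, K=10
24-bit: (9<<18) | (9<<12) | (47<<6) | 10
      = 0x240000 | 0x009000 | 0x000BC0 | 0x00000A
      = 0x249BCA
Bytes: (v>>16)&0xFF=24, (v>>8)&0xFF=9B, v&0xFF=CA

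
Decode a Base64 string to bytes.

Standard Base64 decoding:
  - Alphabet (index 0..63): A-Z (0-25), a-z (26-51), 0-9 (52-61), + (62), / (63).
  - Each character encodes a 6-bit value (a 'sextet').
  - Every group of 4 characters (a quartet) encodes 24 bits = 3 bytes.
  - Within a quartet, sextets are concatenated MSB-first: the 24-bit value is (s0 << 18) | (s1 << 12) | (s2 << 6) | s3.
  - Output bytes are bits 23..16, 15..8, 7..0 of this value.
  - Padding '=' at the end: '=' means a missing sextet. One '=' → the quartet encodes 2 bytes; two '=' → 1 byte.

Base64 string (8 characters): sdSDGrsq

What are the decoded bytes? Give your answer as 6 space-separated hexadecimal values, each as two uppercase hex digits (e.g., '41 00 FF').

After char 0 ('s'=44): chars_in_quartet=1 acc=0x2C bytes_emitted=0
After char 1 ('d'=29): chars_in_quartet=2 acc=0xB1D bytes_emitted=0
After char 2 ('S'=18): chars_in_quartet=3 acc=0x2C752 bytes_emitted=0
After char 3 ('D'=3): chars_in_quartet=4 acc=0xB1D483 -> emit B1 D4 83, reset; bytes_emitted=3
After char 4 ('G'=6): chars_in_quartet=1 acc=0x6 bytes_emitted=3
After char 5 ('r'=43): chars_in_quartet=2 acc=0x1AB bytes_emitted=3
After char 6 ('s'=44): chars_in_quartet=3 acc=0x6AEC bytes_emitted=3
After char 7 ('q'=42): chars_in_quartet=4 acc=0x1ABB2A -> emit 1A BB 2A, reset; bytes_emitted=6

Answer: B1 D4 83 1A BB 2A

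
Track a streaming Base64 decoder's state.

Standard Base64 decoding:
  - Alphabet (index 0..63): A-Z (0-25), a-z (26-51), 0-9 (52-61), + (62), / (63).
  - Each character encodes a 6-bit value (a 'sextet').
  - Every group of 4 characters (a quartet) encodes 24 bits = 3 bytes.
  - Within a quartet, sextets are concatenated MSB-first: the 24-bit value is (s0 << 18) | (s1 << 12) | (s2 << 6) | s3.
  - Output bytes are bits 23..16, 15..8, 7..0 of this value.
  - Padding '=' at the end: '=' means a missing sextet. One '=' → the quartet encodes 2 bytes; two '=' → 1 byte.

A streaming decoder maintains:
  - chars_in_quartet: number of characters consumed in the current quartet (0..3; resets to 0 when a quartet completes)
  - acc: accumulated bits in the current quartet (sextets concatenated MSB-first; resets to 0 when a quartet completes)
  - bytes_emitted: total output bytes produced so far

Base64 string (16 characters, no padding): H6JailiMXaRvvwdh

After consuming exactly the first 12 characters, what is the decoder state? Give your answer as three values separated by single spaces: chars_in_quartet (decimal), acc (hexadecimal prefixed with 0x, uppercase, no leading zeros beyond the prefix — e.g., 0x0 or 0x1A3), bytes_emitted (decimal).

After char 0 ('H'=7): chars_in_quartet=1 acc=0x7 bytes_emitted=0
After char 1 ('6'=58): chars_in_quartet=2 acc=0x1FA bytes_emitted=0
After char 2 ('J'=9): chars_in_quartet=3 acc=0x7E89 bytes_emitted=0
After char 3 ('a'=26): chars_in_quartet=4 acc=0x1FA25A -> emit 1F A2 5A, reset; bytes_emitted=3
After char 4 ('i'=34): chars_in_quartet=1 acc=0x22 bytes_emitted=3
After char 5 ('l'=37): chars_in_quartet=2 acc=0x8A5 bytes_emitted=3
After char 6 ('i'=34): chars_in_quartet=3 acc=0x22962 bytes_emitted=3
After char 7 ('M'=12): chars_in_quartet=4 acc=0x8A588C -> emit 8A 58 8C, reset; bytes_emitted=6
After char 8 ('X'=23): chars_in_quartet=1 acc=0x17 bytes_emitted=6
After char 9 ('a'=26): chars_in_quartet=2 acc=0x5DA bytes_emitted=6
After char 10 ('R'=17): chars_in_quartet=3 acc=0x17691 bytes_emitted=6
After char 11 ('v'=47): chars_in_quartet=4 acc=0x5DA46F -> emit 5D A4 6F, reset; bytes_emitted=9

Answer: 0 0x0 9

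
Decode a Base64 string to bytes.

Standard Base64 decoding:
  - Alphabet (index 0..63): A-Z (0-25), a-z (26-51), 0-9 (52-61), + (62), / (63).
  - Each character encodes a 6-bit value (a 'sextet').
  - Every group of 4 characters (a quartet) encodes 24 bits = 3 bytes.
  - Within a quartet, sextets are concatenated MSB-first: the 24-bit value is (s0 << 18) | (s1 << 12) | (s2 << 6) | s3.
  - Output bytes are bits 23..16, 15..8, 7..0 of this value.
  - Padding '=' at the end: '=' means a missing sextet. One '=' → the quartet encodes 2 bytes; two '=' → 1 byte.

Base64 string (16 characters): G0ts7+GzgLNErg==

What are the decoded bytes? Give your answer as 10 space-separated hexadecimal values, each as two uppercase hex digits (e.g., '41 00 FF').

Answer: 1B 4B 6C EF E1 B3 80 B3 44 AE

Derivation:
After char 0 ('G'=6): chars_in_quartet=1 acc=0x6 bytes_emitted=0
After char 1 ('0'=52): chars_in_quartet=2 acc=0x1B4 bytes_emitted=0
After char 2 ('t'=45): chars_in_quartet=3 acc=0x6D2D bytes_emitted=0
After char 3 ('s'=44): chars_in_quartet=4 acc=0x1B4B6C -> emit 1B 4B 6C, reset; bytes_emitted=3
After char 4 ('7'=59): chars_in_quartet=1 acc=0x3B bytes_emitted=3
After char 5 ('+'=62): chars_in_quartet=2 acc=0xEFE bytes_emitted=3
After char 6 ('G'=6): chars_in_quartet=3 acc=0x3BF86 bytes_emitted=3
After char 7 ('z'=51): chars_in_quartet=4 acc=0xEFE1B3 -> emit EF E1 B3, reset; bytes_emitted=6
After char 8 ('g'=32): chars_in_quartet=1 acc=0x20 bytes_emitted=6
After char 9 ('L'=11): chars_in_quartet=2 acc=0x80B bytes_emitted=6
After char 10 ('N'=13): chars_in_quartet=3 acc=0x202CD bytes_emitted=6
After char 11 ('E'=4): chars_in_quartet=4 acc=0x80B344 -> emit 80 B3 44, reset; bytes_emitted=9
After char 12 ('r'=43): chars_in_quartet=1 acc=0x2B bytes_emitted=9
After char 13 ('g'=32): chars_in_quartet=2 acc=0xAE0 bytes_emitted=9
Padding '==': partial quartet acc=0xAE0 -> emit AE; bytes_emitted=10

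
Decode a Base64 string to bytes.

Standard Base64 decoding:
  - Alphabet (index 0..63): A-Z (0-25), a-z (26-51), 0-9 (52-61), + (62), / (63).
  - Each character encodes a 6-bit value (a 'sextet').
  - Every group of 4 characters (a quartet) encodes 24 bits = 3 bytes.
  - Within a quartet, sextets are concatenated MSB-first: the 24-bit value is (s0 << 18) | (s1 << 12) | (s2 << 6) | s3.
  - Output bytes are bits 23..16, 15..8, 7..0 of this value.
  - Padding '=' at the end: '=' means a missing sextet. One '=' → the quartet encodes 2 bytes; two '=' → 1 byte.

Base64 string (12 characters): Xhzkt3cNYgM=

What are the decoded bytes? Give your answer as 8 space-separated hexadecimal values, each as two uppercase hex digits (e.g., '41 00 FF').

After char 0 ('X'=23): chars_in_quartet=1 acc=0x17 bytes_emitted=0
After char 1 ('h'=33): chars_in_quartet=2 acc=0x5E1 bytes_emitted=0
After char 2 ('z'=51): chars_in_quartet=3 acc=0x17873 bytes_emitted=0
After char 3 ('k'=36): chars_in_quartet=4 acc=0x5E1CE4 -> emit 5E 1C E4, reset; bytes_emitted=3
After char 4 ('t'=45): chars_in_quartet=1 acc=0x2D bytes_emitted=3
After char 5 ('3'=55): chars_in_quartet=2 acc=0xB77 bytes_emitted=3
After char 6 ('c'=28): chars_in_quartet=3 acc=0x2DDDC bytes_emitted=3
After char 7 ('N'=13): chars_in_quartet=4 acc=0xB7770D -> emit B7 77 0D, reset; bytes_emitted=6
After char 8 ('Y'=24): chars_in_quartet=1 acc=0x18 bytes_emitted=6
After char 9 ('g'=32): chars_in_quartet=2 acc=0x620 bytes_emitted=6
After char 10 ('M'=12): chars_in_quartet=3 acc=0x1880C bytes_emitted=6
Padding '=': partial quartet acc=0x1880C -> emit 62 03; bytes_emitted=8

Answer: 5E 1C E4 B7 77 0D 62 03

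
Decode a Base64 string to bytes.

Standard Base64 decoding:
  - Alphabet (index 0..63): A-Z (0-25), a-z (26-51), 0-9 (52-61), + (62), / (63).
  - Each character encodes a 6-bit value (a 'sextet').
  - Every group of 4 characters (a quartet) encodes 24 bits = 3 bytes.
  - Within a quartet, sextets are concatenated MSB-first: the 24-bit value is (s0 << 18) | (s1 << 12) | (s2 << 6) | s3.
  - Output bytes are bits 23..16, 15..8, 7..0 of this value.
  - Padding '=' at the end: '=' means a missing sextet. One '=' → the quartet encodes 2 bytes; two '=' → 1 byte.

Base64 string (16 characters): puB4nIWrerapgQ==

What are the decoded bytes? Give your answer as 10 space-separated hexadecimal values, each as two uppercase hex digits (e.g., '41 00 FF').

After char 0 ('p'=41): chars_in_quartet=1 acc=0x29 bytes_emitted=0
After char 1 ('u'=46): chars_in_quartet=2 acc=0xA6E bytes_emitted=0
After char 2 ('B'=1): chars_in_quartet=3 acc=0x29B81 bytes_emitted=0
After char 3 ('4'=56): chars_in_quartet=4 acc=0xA6E078 -> emit A6 E0 78, reset; bytes_emitted=3
After char 4 ('n'=39): chars_in_quartet=1 acc=0x27 bytes_emitted=3
After char 5 ('I'=8): chars_in_quartet=2 acc=0x9C8 bytes_emitted=3
After char 6 ('W'=22): chars_in_quartet=3 acc=0x27216 bytes_emitted=3
After char 7 ('r'=43): chars_in_quartet=4 acc=0x9C85AB -> emit 9C 85 AB, reset; bytes_emitted=6
After char 8 ('e'=30): chars_in_quartet=1 acc=0x1E bytes_emitted=6
After char 9 ('r'=43): chars_in_quartet=2 acc=0x7AB bytes_emitted=6
After char 10 ('a'=26): chars_in_quartet=3 acc=0x1EADA bytes_emitted=6
After char 11 ('p'=41): chars_in_quartet=4 acc=0x7AB6A9 -> emit 7A B6 A9, reset; bytes_emitted=9
After char 12 ('g'=32): chars_in_quartet=1 acc=0x20 bytes_emitted=9
After char 13 ('Q'=16): chars_in_quartet=2 acc=0x810 bytes_emitted=9
Padding '==': partial quartet acc=0x810 -> emit 81; bytes_emitted=10

Answer: A6 E0 78 9C 85 AB 7A B6 A9 81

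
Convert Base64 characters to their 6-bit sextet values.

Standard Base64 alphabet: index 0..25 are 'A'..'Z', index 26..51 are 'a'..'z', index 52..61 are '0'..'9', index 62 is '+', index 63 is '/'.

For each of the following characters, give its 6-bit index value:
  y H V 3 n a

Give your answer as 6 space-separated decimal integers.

Answer: 50 7 21 55 39 26

Derivation:
'y': a..z range, 26 + ord('y') − ord('a') = 50
'H': A..Z range, ord('H') − ord('A') = 7
'V': A..Z range, ord('V') − ord('A') = 21
'3': 0..9 range, 52 + ord('3') − ord('0') = 55
'n': a..z range, 26 + ord('n') − ord('a') = 39
'a': a..z range, 26 + ord('a') − ord('a') = 26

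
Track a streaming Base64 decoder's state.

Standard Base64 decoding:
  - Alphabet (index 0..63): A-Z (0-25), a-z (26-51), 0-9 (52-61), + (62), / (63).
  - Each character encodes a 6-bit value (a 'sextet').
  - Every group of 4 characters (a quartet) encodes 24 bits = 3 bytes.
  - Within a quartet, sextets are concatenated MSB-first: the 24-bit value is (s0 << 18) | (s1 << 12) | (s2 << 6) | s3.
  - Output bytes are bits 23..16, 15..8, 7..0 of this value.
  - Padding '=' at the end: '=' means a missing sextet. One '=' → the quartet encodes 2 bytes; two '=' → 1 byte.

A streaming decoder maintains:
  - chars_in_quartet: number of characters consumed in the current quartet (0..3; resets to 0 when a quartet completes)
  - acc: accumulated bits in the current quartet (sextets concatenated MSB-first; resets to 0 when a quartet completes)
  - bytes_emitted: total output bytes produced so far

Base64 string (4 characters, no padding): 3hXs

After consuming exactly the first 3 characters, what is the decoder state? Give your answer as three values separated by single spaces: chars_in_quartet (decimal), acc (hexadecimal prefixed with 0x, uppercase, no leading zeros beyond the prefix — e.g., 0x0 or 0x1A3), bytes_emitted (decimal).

Answer: 3 0x37857 0

Derivation:
After char 0 ('3'=55): chars_in_quartet=1 acc=0x37 bytes_emitted=0
After char 1 ('h'=33): chars_in_quartet=2 acc=0xDE1 bytes_emitted=0
After char 2 ('X'=23): chars_in_quartet=3 acc=0x37857 bytes_emitted=0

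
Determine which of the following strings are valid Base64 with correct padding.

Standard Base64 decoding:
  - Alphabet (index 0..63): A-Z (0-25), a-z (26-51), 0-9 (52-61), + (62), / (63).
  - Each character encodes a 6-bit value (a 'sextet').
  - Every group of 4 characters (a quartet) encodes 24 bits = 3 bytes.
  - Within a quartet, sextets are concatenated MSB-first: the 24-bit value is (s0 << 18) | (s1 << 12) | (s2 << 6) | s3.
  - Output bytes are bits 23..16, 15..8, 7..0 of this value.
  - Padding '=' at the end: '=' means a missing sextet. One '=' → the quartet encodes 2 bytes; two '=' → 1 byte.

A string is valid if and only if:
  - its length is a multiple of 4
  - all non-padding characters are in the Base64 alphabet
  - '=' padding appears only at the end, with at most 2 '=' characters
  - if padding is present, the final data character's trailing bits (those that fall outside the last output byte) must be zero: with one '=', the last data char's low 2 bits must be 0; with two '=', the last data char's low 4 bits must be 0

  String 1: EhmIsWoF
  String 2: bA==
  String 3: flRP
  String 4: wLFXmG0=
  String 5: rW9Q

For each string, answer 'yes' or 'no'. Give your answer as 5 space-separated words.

String 1: 'EhmIsWoF' → valid
String 2: 'bA==' → valid
String 3: 'flRP' → valid
String 4: 'wLFXmG0=' → valid
String 5: 'rW9Q' → valid

Answer: yes yes yes yes yes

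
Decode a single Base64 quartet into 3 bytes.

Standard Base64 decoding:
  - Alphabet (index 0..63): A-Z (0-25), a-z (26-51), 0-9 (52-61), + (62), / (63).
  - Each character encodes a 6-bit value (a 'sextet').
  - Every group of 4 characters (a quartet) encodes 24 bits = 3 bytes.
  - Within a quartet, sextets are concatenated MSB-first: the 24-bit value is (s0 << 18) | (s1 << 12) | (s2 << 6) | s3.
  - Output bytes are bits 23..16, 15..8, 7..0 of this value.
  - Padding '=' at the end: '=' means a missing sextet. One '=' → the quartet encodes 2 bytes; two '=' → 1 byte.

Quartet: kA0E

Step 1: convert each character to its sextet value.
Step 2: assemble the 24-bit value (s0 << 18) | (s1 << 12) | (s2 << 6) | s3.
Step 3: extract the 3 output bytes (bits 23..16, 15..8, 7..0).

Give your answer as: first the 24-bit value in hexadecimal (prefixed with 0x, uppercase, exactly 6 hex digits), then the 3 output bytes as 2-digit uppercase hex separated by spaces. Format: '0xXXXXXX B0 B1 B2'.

Sextets: k=36, A=0, 0=52, E=4
24-bit: (36<<18) | (0<<12) | (52<<6) | 4
      = 0x900000 | 0x000000 | 0x000D00 | 0x000004
      = 0x900D04
Bytes: (v>>16)&0xFF=90, (v>>8)&0xFF=0D, v&0xFF=04

Answer: 0x900D04 90 0D 04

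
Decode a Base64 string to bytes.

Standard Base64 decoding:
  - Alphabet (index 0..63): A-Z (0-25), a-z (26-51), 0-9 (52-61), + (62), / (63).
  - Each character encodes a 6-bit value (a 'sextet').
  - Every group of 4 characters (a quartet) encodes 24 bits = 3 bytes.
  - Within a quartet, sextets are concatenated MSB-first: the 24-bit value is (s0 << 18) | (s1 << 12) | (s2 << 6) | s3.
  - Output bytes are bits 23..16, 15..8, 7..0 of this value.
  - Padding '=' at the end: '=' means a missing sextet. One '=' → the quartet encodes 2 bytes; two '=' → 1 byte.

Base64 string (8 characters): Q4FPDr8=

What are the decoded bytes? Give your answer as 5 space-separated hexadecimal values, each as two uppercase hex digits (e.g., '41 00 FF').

After char 0 ('Q'=16): chars_in_quartet=1 acc=0x10 bytes_emitted=0
After char 1 ('4'=56): chars_in_quartet=2 acc=0x438 bytes_emitted=0
After char 2 ('F'=5): chars_in_quartet=3 acc=0x10E05 bytes_emitted=0
After char 3 ('P'=15): chars_in_quartet=4 acc=0x43814F -> emit 43 81 4F, reset; bytes_emitted=3
After char 4 ('D'=3): chars_in_quartet=1 acc=0x3 bytes_emitted=3
After char 5 ('r'=43): chars_in_quartet=2 acc=0xEB bytes_emitted=3
After char 6 ('8'=60): chars_in_quartet=3 acc=0x3AFC bytes_emitted=3
Padding '=': partial quartet acc=0x3AFC -> emit 0E BF; bytes_emitted=5

Answer: 43 81 4F 0E BF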